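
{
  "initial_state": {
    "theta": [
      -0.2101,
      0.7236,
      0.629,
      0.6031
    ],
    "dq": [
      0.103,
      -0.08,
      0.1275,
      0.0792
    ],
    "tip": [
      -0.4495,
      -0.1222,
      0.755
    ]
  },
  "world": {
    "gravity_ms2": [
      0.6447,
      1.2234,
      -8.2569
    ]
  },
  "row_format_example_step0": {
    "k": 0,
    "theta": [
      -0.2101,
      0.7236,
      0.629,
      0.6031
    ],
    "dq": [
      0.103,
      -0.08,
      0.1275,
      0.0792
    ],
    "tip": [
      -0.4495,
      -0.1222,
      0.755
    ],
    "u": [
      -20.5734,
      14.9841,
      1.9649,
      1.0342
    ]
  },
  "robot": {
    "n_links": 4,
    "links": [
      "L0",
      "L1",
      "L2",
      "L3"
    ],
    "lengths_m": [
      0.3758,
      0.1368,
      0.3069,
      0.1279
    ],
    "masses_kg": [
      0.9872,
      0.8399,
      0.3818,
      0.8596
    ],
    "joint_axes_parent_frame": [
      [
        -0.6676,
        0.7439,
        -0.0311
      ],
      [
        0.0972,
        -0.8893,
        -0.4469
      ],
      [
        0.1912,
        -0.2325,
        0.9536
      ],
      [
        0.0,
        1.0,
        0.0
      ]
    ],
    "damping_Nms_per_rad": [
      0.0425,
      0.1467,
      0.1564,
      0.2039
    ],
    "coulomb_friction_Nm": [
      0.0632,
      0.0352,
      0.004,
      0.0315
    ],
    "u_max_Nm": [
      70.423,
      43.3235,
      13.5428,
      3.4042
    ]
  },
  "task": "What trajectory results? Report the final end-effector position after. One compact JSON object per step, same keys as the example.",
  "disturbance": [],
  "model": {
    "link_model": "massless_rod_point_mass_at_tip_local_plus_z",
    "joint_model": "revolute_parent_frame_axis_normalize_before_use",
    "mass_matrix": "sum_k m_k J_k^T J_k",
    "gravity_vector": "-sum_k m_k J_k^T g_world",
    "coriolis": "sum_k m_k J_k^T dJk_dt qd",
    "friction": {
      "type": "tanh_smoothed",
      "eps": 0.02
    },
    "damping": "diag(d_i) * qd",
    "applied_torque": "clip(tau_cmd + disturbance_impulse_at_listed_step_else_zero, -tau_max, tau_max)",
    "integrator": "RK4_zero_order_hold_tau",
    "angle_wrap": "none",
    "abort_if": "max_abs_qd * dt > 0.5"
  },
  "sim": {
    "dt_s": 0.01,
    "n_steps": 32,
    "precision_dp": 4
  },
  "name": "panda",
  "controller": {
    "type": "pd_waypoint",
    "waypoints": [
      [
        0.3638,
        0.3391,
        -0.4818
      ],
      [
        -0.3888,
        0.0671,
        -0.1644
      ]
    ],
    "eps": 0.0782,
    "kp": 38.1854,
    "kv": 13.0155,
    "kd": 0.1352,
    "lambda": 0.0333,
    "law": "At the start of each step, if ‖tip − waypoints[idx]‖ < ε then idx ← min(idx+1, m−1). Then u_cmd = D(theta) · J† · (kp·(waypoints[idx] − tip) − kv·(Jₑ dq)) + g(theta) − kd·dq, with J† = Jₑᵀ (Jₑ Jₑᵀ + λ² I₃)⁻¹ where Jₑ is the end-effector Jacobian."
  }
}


{"k":1,"theta":[-0.2102,0.7281,0.6387,0.6348],"dq":[-0.1334,0.9553,1.4177,5.7499],"tip":[-0.4482,-0.1209,0.7541],"u":[-20.4734,12.9453,1.594,0.4214]}
{"k":2,"theta":[-0.2128,0.7415,0.6468,0.703],"dq":[-0.3735,1.7015,0.1866,7.7342],"tip":[-0.4468,-0.1184,0.7508],"u":[-19.105,10.9557,1.4757,0.5809]}
{"k":3,"theta":[-0.2175,0.7614,0.6442,0.7866],"dq":[-0.5555,2.286,-0.6922,8.8878],"tip":[-0.4461,-0.1154,0.7452],"u":[-14.6941,8.7821,1.2041,0.8995]}
{"k":4,"theta":[-0.2236,0.7866,0.6354,0.8791],"dq":[-0.6604,2.7475,-1.0796,9.5278],"tip":[-0.446,-0.1123,0.7374],"u":[-8.544,6.5446,0.84,1.2552]}
{"k":5,"theta":[-0.2304,0.8159,0.6245,0.9758],"dq":[-0.6916,3.1059,-1.096,9.7786],"tip":[-0.4465,-0.1091,0.7275],"u":[-2.3718,4.469,0.4735,1.5844]}
{"k":6,"theta":[-0.2371,0.8484,0.6145,1.0736],"dq":[-0.6682,3.3898,-0.9365,9.7789],"tip":[-0.4474,-0.1059,0.7157],"u":[2.8243,2.7034,0.1619,1.8508]}
{"k":7,"theta":[-0.2435,0.8834,0.6062,1.1708],"dq":[-0.6093,3.6266,-0.7387,9.6483],"tip":[-0.4485,-0.1023,0.7024],"u":[6.7932,1.2836,-0.0781,2.0411]}
{"k":8,"theta":[-0.2492,0.9207,0.5998,1.2663],"dq":[-0.5284,3.8334,-0.5606,9.4611],"tip":[-0.4496,-0.0982,0.6879],"u":[9.649,0.1786,-0.2531,2.1582]}
{"k":9,"theta":[-0.254,0.96,0.5951,1.3598],"dq":[-0.4345,4.0189,-0.4155,9.2535],"tip":[-0.4507,-0.0936,0.6724],"u":[11.603,-0.6652,-0.3768,2.212]}
{"k":10,"theta":[-0.2578,1.001,0.5916,1.4513],"dq":[-0.3336,4.1872,-0.3004,9.0401],"tip":[-0.4514,-0.0883,0.6562],"u":[12.8561,-1.3016,-0.4624,2.2148]}
{"k":11,"theta":[-0.2606,1.0436,0.5891,1.5405],"dq":[-0.2299,4.3404,-0.208,8.8248],"tip":[-0.4518,-0.0823,0.6393],"u":[13.5724,-1.7772,-0.5204,2.178]}
{"k":12,"theta":[-0.2624,1.0877,0.5874,1.6277],"dq":[-0.1265,4.4799,-0.1313,8.6074],"tip":[-0.4517,-0.0757,0.6219],"u":[13.8786,-2.1298,-0.5585,2.1114]}
{"k":13,"theta":[-0.2632,1.1331,0.5865,1.7126],"dq":[-0.0258,4.6068,-0.0642,8.3861],"tip":[-0.451,-0.0684,0.6041],"u":[13.8717,-2.3893,-0.5826,2.0235]}
{"k":14,"theta":[-0.263,1.1798,0.5862,1.7953],"dq":[0.0692,4.7215,-0.0032,8.1608],"tip":[-0.4497,-0.0605,0.5861],"u":[13.6387,-2.5786,-0.5962,1.9205]}
{"k":15,"theta":[-0.2618,1.2275,0.5864,1.8756],"dq":[0.158,4.8269,0.0484,7.927],"tip":[-0.4479,-0.052,0.5679],"u":[13.2295,-2.7144,-0.6009,1.8084]}
{"k":16,"theta":[-0.2598,1.2762,0.5872,1.9536],"dq":[0.2399,4.9223,0.1064,7.6836],"tip":[-0.4454,-0.0429,0.5495],"u":[12.678,-2.8118,-0.6008,1.6912]}
{"k":17,"theta":[-0.2571,1.3259,0.5886,2.0292],"dq":[0.3139,5.0088,0.1733,7.4296],"tip":[-0.4422,-0.0334,0.5311],"u":[12.0193,-2.8805,-0.597,1.5725]}
{"k":18,"theta":[-0.2536,1.3764,0.5907,2.1021],"dq":[0.379,5.0877,0.2495,7.1646],"tip":[-0.4384,-0.0235,0.5127],"u":[11.2832,-2.9266,-0.5901,1.4547]}
{"k":19,"theta":[-0.2495,1.4276,0.5937,2.1723],"dq":[0.4344,5.1606,0.335,6.8889],"tip":[-0.4339,-0.0132,0.4943],"u":[10.4943,-2.9542,-0.5804,1.3399]}
{"k":20,"theta":[-0.245,1.4796,0.5975,2.2397],"dq":[0.4796,5.2288,0.4293,6.603],"tip":[-0.4288,-0.0025,0.476],"u":[9.6729,-2.9651,-0.5677,1.2296]}
{"k":21,"theta":[-0.24,1.5322,0.6023,2.3042],"dq":[0.5137,5.2939,0.5308,6.3079],"tip":[-0.423,0.0083,0.4578],"u":[8.8361,-2.9597,-0.5522,1.1246]}
{"k":22,"theta":[-0.2347,1.5854,0.6081,2.3657],"dq":[0.5363,5.3578,0.6371,6.0051],"tip":[-0.4165,0.0194,0.4398],"u":[7.9973,-2.9369,-0.5335,1.0257]}
{"k":23,"theta":[-0.2293,1.6393,0.6151,2.4242],"dq":[0.5464,5.4222,0.7454,5.6962],"tip":[-0.4094,0.0305,0.4219],"u":[7.1658,-2.8951,-0.5117,0.9331]}
{"k":24,"theta":[-0.2239,1.6939,0.6231,2.4795],"dq":[0.5434,5.4889,0.8527,5.383],"tip":[-0.4016,0.0417,0.4043],"u":[6.3469,-2.8324,-0.4866,0.8469]}
{"k":25,"theta":[-0.2185,1.7492,0.6321,2.5317],"dq":[0.526,5.56,0.957,5.0671],"tip":[-0.3932,0.0528,0.3868],"u":[5.541,-2.7472,-0.4584,0.7669]}
{"k":26,"theta":[-0.2134,1.8051,0.6422,2.5807],"dq":[0.493,5.6371,1.0576,4.7499],"tip":[-0.3841,0.0639,0.3696],"u":[4.7436,-2.6383,-0.4275,0.6928]}
{"k":27,"theta":[-0.2088,1.862,0.6533,2.6266],"dq":[0.4425,5.7222,1.156,4.4322],"tip":[-0.3743,0.0747,0.3527],"u":[3.9448,-2.5055,-0.3945,0.6243]}
{"k":28,"theta":[-0.2047,1.9197,0.6654,2.6692],"dq":[0.3722,5.8174,1.255,4.1141],"tip":[-0.3639,0.0854,0.3361],"u":[3.1287,-2.3492,-0.3601,0.5609]}
{"k":29,"theta":[-0.2014,1.9784,0.6784,2.7087],"dq":[0.279,5.9248,1.3595,3.7953],"tip":[-0.3527,0.0958,0.3198],"u":[2.2729,-2.1705,-0.3252,0.5021]}
{"k":30,"theta":[-0.1992,2.0383,0.6926,2.745],"dq":[0.1589,6.047,1.4759,3.4748],"tip":[-0.3409,0.1059,0.3038],"u":[1.3455,-1.9712,-0.2906,0.4475]}
{"k":31,"theta":[-0.1984,2.0995,0.708,2.778],"dq":[0.0063,6.187,1.613,3.1514],"tip":[-0.3283,0.1156,0.2883],"u":[0.3001,-1.7525,-0.2576,0.3964]}
{"k":32,"theta":[-0.1993,2.1621,0.7249,2.8078],"dq":[-0.1828,6.3465,1.7881,2.8239],"tip":[-0.315,0.1249,0.2731]}
{"summary": "final tip position (m): -0.3150 0.1249 0.2731"}


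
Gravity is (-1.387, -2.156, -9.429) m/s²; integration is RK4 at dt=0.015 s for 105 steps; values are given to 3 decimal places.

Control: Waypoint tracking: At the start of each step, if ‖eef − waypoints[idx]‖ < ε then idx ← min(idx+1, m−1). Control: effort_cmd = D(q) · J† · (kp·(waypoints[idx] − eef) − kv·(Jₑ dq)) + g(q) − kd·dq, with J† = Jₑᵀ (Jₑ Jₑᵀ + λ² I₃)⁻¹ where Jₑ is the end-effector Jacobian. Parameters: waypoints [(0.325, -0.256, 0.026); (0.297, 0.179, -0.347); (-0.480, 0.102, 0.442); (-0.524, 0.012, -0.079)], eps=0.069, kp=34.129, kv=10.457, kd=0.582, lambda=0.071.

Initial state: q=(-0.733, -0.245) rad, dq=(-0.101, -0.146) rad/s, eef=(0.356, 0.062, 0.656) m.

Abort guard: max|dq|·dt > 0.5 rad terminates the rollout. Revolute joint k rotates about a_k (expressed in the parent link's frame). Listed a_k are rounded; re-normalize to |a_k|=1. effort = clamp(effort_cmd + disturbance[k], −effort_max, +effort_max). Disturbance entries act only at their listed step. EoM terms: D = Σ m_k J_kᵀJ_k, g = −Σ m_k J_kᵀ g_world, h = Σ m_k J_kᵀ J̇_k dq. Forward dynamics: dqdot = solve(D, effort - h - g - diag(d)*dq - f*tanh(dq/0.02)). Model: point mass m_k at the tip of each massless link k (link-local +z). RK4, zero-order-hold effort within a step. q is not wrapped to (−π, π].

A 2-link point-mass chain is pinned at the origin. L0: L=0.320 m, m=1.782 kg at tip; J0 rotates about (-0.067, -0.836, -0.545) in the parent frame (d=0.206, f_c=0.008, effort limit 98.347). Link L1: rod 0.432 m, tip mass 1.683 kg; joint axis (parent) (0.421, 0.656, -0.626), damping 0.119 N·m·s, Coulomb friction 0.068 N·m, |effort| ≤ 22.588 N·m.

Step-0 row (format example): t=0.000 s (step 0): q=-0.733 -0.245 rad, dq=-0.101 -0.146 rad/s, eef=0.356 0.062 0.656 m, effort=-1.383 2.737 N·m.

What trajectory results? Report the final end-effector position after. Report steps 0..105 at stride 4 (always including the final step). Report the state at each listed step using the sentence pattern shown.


t=0.060 s (step 4): q=-0.731 -0.208 rad, dq=0.104 1.138 rad/s, eef=0.366 0.062 0.651 m, effort=2.487 0.201 N·m.
t=0.120 s (step 8): q=-0.720 -0.118 rad, dq=0.271 1.826 rad/s, eef=0.388 0.058 0.641 m, effort=4.651 -0.872 N·m.
t=0.180 s (step 12): q=-0.699 0.008 rad, dq=0.425 2.334 rad/s, eef=0.413 0.047 0.627 m, effort=5.408 -1.430 N·m.
t=0.240 s (step 16): q=-0.671 0.158 rad, dq=0.472 2.643 rad/s, eef=0.439 0.029 0.608 m, effort=5.608 -1.877 N·m.
t=0.300 s (step 20): q=-0.644 0.322 rad, dq=0.421 2.803 rad/s, eef=0.464 0.003 0.584 m, effort=5.761 -2.404 N·m.
t=0.360 s (step 24): q=-0.622 0.492 rad, dq=0.310 2.864 rad/s, eef=0.487 -0.028 0.555 m, effort=5.991 -3.012 N·m.
t=0.420 s (step 28): q=-0.608 0.664 rad, dq=0.172 2.853 rad/s, eef=0.505 -0.063 0.520 m, effort=6.268 -3.626 N·m.
t=0.480 s (step 32): q=-0.602 0.833 rad, dq=0.028 2.789 rad/s, eef=0.519 -0.100 0.481 m, effort=6.544 -4.165 N·m.
t=0.540 s (step 36): q=-0.604 0.997 rad, dq=-0.111 2.682 rad/s, eef=0.527 -0.135 0.438 m, effort=6.776 -4.568 N·m.
t=0.600 s (step 40): q=-0.615 1.154 rad, dq=-0.236 2.542 rad/s, eef=0.530 -0.168 0.395 m, effort=6.955 -4.797 N·m.
t=0.660 s (step 44): q=-0.632 1.302 rad, dq=-0.345 2.378 rad/s, eef=0.528 -0.198 0.352 m, effort=7.078 -4.843 N·m.
t=0.720 s (step 48): q=-0.656 1.439 rad, dq=-0.435 2.200 rad/s, eef=0.523 -0.223 0.311 m, effort=7.149 -4.720 N·m.
t=0.780 s (step 52): q=-0.684 1.566 rad, dq=-0.505 2.014 rad/s, eef=0.514 -0.244 0.273 m, effort=7.178 -4.455 N·m.
t=0.840 s (step 56): q=-0.716 1.681 rad, dq=-0.555 1.830 rad/s, eef=0.504 -0.261 0.238 m, effort=7.178 -4.083 N·m.
t=0.900 s (step 60): q=-0.750 1.786 rad, dq=-0.586 1.651 rad/s, eef=0.493 -0.274 0.208 m, effort=7.160 -3.641 N·m.
t=0.960 s (step 64): q=-0.786 1.880 rad, dq=-0.601 1.483 rad/s, eef=0.482 -0.285 0.181 m, effort=7.135 -3.163 N·m.
t=1.020 s (step 68): q=-0.822 1.964 rad, dq=-0.603 1.328 rad/s, eef=0.471 -0.293 0.158 m, effort=7.109 -2.673 N·m.
t=1.080 s (step 72): q=-0.858 2.039 rad, dq=-0.595 1.189 rad/s, eef=0.462 -0.299 0.139 m, effort=7.086 -2.192 N·m.
t=1.140 s (step 76): q=-0.893 2.107 rad, dq=-0.581 1.066 rad/s, eef=0.453 -0.303 0.122 m, effort=7.070 -1.732 N·m.
t=1.200 s (step 80): q=-0.928 2.168 rad, dq=-0.562 0.959 rad/s, eef=0.444 -0.306 0.108 m, effort=7.060 -1.300 N·m.
t=1.260 s (step 84): q=-0.961 2.222 rad, dq=-0.540 0.867 rad/s, eef=0.437 -0.308 0.095 m, effort=7.055 -0.897 N·m.
t=1.320 s (step 88): q=-0.993 2.272 rad, dq=-0.519 0.789 rad/s, eef=0.431 -0.310 0.085 m, effort=7.055 -0.524 N·m.
t=1.380 s (step 92): q=-1.023 2.317 rad, dq=-0.498 0.723 rad/s, eef=0.425 -0.311 0.076 m, effort=7.059 -0.179 N·m.
t=1.440 s (step 96): q=-1.052 2.359 rad, dq=-0.478 0.668 rad/s, eef=0.420 -0.311 0.068 m, effort=7.064 0.141 N·m.
t=1.500 s (step 100): q=-1.081 2.398 rad, dq=-0.461 0.623 rad/s, eef=0.416 -0.312 0.061 m, effort=7.071 0.439 N·m.
t=1.560 s (step 104): q=-1.108 2.434 rad, dq=-0.446 0.586 rad/s, eef=0.412 -0.312 0.055 m, effort=7.078 0.718 N·m.
t=1.575 s (step 105): q=-1.114 2.443 rad, dq=-0.442 0.578 rad/s, eef=0.411 -0.312 0.053 m.
final eef position (m): 0.411 -0.312 0.053


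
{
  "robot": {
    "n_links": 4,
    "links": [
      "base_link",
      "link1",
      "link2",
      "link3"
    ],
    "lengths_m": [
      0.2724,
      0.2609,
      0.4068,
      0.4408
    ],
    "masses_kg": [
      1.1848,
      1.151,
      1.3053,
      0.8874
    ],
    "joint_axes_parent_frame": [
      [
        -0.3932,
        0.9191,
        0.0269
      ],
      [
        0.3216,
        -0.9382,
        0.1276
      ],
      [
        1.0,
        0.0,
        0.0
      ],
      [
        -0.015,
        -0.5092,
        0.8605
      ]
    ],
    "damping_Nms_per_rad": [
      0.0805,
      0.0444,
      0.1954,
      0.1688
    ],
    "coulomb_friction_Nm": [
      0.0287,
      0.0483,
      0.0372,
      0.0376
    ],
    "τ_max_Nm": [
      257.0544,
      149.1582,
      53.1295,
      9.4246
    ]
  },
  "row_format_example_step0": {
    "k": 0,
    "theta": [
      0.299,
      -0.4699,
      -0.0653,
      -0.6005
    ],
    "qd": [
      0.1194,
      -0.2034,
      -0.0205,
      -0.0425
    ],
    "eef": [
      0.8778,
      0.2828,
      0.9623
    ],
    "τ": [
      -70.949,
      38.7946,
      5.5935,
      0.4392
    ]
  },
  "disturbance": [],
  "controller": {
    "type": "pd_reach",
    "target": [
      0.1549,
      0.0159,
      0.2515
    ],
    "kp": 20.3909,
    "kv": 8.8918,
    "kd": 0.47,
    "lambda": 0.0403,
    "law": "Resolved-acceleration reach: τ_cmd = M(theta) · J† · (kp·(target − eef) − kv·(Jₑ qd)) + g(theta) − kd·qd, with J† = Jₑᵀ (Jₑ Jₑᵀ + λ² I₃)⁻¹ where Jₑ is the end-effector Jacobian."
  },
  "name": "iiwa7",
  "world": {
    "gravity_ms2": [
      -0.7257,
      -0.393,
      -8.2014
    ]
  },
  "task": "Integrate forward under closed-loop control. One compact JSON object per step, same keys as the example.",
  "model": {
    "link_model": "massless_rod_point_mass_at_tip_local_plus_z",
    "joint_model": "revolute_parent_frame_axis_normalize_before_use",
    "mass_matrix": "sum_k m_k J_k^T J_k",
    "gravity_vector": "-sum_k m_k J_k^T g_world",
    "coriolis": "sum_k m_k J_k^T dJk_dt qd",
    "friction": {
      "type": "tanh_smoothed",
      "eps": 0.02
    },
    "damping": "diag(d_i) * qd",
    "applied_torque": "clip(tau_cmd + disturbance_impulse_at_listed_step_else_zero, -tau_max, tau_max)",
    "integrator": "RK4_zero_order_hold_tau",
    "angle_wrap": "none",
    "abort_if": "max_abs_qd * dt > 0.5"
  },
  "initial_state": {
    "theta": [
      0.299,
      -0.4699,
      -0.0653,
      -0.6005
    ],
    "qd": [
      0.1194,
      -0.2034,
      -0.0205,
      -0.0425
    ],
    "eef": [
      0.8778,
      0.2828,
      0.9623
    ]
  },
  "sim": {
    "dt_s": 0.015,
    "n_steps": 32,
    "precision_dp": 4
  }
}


{"k":1,"theta":[0.2888,-0.485,-0.0702,-0.6086],"qd":[-1.4771,-1.8088,-0.6341,-1.01],"eef":[0.8797,0.2835,0.9569],"\u03c4":[-62.1894,35.5671,5.4903,0.9058]}
{"k":2,"theta":[0.2573,-0.5215,-0.0831,-0.627],"qd":[-2.7149,-3.0427,-1.0777,-1.4278],"eef":[0.8782,0.2831,0.9498],"\u03c4":[-52.7115,31.4219,5.3014,1.0145]}
{"k":3,"theta":[0.2098,-0.5736,-0.1016,-0.6497],"qd":[-3.6091,-3.8926,-1.3952,-1.5847],"eef":[0.8732,0.2819,0.9418],"\u03c4":[-43.5058,27.0934,5.0404,0.9754]}
{"k":4,"theta":[0.1511,-0.6361,-0.1242,-0.6737],"qd":[-4.2169,-4.4201,-1.6102,-1.6018],"eef":[0.8652,0.28,0.9332],"\u03c4":[-35.2013,23.0553,4.7374,0.8781]}
{"k":5,"theta":[0.0849,-0.7045,-0.1494,-0.6973],"qd":[-4.6073,-4.7077,-1.7428,-1.5454],"eef":[0.8543,0.2773,0.9242],"\u03c4":[-28.0624,19.5411,4.4252,0.7667]}
{"k":6,"theta":[0.014,-0.776,-0.176,-0.7199],"qd":[-4.8433,-4.8312,-1.8119,-1.4555],"eef":[0.8412,0.2741,0.915],"\u03c4":[-22.0989,16.6131,4.1298,0.6624]}
{"k":7,"theta":[-0.0595,-0.8486,-0.2034,-0.741],"qd":[-4.9746,-4.8496,-1.8343,-1.3561],"eef":[0.8262,0.2704,0.9057],"\u03c4":[-17.1922,14.2394,3.8675,0.5743]}
{"k":8,"theta":[-0.1346,-0.9209,-0.2308,-0.7607],"qd":[-5.0372,-4.804,-1.8235,-1.2602],"eef":[0.8097,0.2662,0.8963],"\u03c4":[-13.1815,12.3487,3.6457,0.5044]}
{"k":9,"theta":[-0.2102,-0.9923,-0.2579,-0.779],"qd":[-5.0557,-4.722,-1.7896,-1.174],"eef":[0.7922,0.2616,0.8869],"\u03c4":[-9.9079,10.8599,3.466,0.4515]}
{"k":10,"theta":[-0.2859,-1.0623,-0.2844,-0.796],"qd":[-5.0466,-4.621,-1.7404,-1.0998],"eef":[0.7739,0.2567,0.8774],"\u03c4":[-7.2324,9.6969,3.3257,0.4128]}
{"k":11,"theta":[-0.3613,-1.1307,-0.31,-0.8121],"qd":[-5.021,-4.5118,-1.6813,-1.0376],"eef":[0.755,0.2517,0.8679],"\u03c4":[-5.0397,8.7934,3.2204,0.3853]}
{"k":12,"theta":[-0.4363,-1.1975,-0.3348,-0.8273],"qd":[-4.9861,-4.4011,-1.6161,-0.9865],"eef":[0.7359,0.2464,0.8583],"\u03c4":[-3.2366,8.0941,3.1447,0.3664]}
{"k":13,"theta":[-0.5108,-1.2627,-0.3585,-0.8418],"qd":[-4.9466,-4.2929,-1.5477,-0.9452],"eef":[0.7166,0.2411,0.8488],"\u03c4":[-1.7489,7.5537,3.0932,0.3537]}
{"k":14,"theta":[-0.5846,-1.3262,-0.3812,-0.8558],"qd":[-4.9059,-4.1894,-1.478,-0.9124],"eef":[0.6974,0.2357,0.8392],"\u03c4":[-0.5176,7.1355,3.0608,0.3455]}
{"k":15,"theta":[-0.6579,-1.3883,-0.4028,-0.8693],"qd":[-4.8661,-4.0919,-1.4084,-0.8869],"eef":[0.6783,0.2303,0.8297],"\u03c4":[0.504,6.8101,3.0428,0.3403]}
{"k":16,"theta":[-0.7306,-1.449,-0.4234,-0.8825],"qd":[-4.8288,-4.0011,-1.3399,-0.8676],"eef":[0.6595,0.2249,0.8202],"\u03c4":[1.3529,6.5538,3.0351,0.337]}
{"k":17,"theta":[-0.8027,-1.5083,-0.443,-0.8954],"qd":[-4.7949,-3.9172,-1.2731,-0.8538],"eef":[0.6409,0.2195,0.8107],"\u03c4":[2.0585,6.3476,3.0341,0.3349]}
{"k":18,"theta":[-0.8744,-1.5665,-0.4616,-0.9081],"qd":[-4.7654,-3.8403,-1.2086,-0.8446],"eef":[0.6228,0.2143,0.8013],"\u03c4":[2.6443,6.1763,3.037,0.3335]}
{"k":19,"theta":[-0.9456,-1.6235,-0.4793,-0.9208],"qd":[-4.7407,-3.7705,-1.1466,-0.8396],"eef":[0.605,0.2092,0.792],"\u03c4":[3.129,6.0274,3.0412,0.3324]}
{"k":20,"theta":[-1.0166,-1.6796,-0.496,-0.9333],"qd":[-4.7215,-3.7076,-1.0873,-0.8384],"eef":[0.5877,0.2042,0.7828],"\u03c4":[3.5273,5.8911,3.0447,0.3312]}
{"k":21,"theta":[-1.0873,-1.7347,-0.5119,-0.9459],"qd":[-4.708,-3.6517,-1.0309,-0.8407],"eef":[0.5709,0.1994,0.7737],"\u03c4":[3.8511,5.759,3.0456,0.33]}
{"k":22,"theta":[-1.1578,-1.7891,-0.527,-0.9586],"qd":[-4.7009,-3.6027,-0.9775,-0.8465],"eef":[0.5547,0.1947,0.7648],"\u03c4":[4.1098,5.6245,3.0424,0.3285]}
{"k":23,"theta":[-1.2283,-1.8429,-0.5413,-0.9713],"qd":[-4.7004,-3.5606,-0.9272,-0.8557],"eef":[0.5389,0.1903,0.756],"\u03c4":[4.3108,5.4818,3.0339,0.3268]}
{"k":24,"theta":[-1.2989,-1.896,-0.5548,-0.9843],"qd":[-4.7071,-3.5256,-0.8798,-0.8683],"eef":[0.5236,0.186,0.7475],"\u03c4":[4.46,5.3261,3.0188,0.3248]}
{"k":25,"theta":[-1.3696,-1.9487,-0.5677,-0.9974],"qd":[-4.7215,-3.4979,-0.8356,-0.8846],"eef":[0.5089,0.182,0.7391],"\u03c4":[4.5618,5.1529,2.996,0.3228]}
{"k":26,"theta":[-1.4406,-2.001,-0.5799,-1.0108],"qd":[-4.7442,-3.4777,-0.7944,-0.905],"eef":[0.4947,0.1782,0.731],"\u03c4":[4.6196,4.9583,2.964,0.3207]}
{"k":27,"theta":[-1.512,-2.053,-0.5915,-1.0245],"qd":[-4.776,-3.4654,-0.7565,-0.9298],"eef":[0.481,0.1746,0.7231],"\u03c4":[4.6362,4.7386,2.9215,0.3187]}
{"k":28,"theta":[-1.5839,-2.105,-0.6026,-1.0387],"qd":[-4.8177,-3.4614,-0.7218,-0.9599],"eef":[0.4679,0.1713,0.7156],"\u03c4":[4.6134,4.49,2.8667,0.317]}
{"k":29,"theta":[-1.6566,-2.157,-0.6132,-1.0533],"qd":[-4.8703,-3.4664,-0.6906,-0.9961],"eef":[0.4552,0.1682,0.7083],"\u03c4":[4.5526,4.2088,2.7973,0.316]}
{"k":30,"theta":[-1.7301,-2.2091,-0.6233,-1.0686],"qd":[-4.9348,-3.4811,-0.6631,-1.0397],"eef":[0.4431,0.1654,0.7013],"\u03c4":[4.4551,3.8912,2.7102,0.3159]}
{"k":31,"theta":[-1.8047,-2.2615,-0.6331,-1.0845],"qd":[-5.0124,-3.5062,-0.6396,-1.0924],"eef":[0.4315,0.1628,0.6947],"\u03c4":[4.3221,3.5339,2.6016,0.3174]}
{"k":32,"theta":[-1.8806,-2.3144,-0.6425,-1.1013],"qd":[-5.1043,-3.5426,-0.6209,-1.1564],"eef":[0.4204,0.1606,0.6885]}


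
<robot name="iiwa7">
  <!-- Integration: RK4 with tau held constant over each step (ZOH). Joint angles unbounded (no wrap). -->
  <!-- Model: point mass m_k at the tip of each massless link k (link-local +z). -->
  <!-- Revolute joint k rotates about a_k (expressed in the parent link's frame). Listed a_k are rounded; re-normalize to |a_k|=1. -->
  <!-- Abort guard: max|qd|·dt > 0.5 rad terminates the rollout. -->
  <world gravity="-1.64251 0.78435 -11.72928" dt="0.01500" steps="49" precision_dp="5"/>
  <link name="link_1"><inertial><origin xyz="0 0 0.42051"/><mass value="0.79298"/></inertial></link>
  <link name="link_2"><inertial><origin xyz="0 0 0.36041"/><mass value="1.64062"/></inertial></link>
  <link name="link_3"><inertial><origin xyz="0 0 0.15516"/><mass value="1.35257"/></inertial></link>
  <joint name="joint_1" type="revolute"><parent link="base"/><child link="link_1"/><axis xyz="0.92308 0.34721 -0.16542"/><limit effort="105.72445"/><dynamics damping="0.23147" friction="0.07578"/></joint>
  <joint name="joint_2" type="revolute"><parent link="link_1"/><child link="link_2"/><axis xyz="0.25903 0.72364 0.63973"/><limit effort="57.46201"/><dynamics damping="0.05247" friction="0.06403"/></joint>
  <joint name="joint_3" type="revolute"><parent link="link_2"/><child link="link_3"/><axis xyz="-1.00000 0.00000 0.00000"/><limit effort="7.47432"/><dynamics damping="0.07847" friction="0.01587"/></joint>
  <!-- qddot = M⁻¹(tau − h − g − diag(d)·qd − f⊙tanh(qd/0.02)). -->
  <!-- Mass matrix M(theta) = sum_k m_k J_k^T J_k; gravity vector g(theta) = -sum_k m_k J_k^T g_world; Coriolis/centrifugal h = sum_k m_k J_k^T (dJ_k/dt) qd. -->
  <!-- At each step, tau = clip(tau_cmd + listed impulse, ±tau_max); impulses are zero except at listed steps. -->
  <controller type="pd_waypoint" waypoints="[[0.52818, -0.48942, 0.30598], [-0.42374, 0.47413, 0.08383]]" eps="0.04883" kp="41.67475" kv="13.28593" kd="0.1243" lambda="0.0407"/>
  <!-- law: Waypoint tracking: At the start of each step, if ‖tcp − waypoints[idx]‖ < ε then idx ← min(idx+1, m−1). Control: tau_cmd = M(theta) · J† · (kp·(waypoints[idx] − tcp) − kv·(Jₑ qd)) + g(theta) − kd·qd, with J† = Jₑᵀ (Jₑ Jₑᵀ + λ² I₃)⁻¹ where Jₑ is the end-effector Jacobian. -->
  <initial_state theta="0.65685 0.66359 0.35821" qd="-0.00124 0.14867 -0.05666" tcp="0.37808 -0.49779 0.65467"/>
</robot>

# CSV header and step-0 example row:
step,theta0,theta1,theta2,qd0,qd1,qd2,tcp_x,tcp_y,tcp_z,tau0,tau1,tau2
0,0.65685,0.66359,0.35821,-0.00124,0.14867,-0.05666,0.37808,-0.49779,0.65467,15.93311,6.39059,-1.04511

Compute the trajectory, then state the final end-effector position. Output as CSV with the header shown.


step,theta0,theta1,theta2,qd0,qd1,qd2,tcp_x,tcp_y,tcp_z,tau0,tau1,tau2
1,0.65897,0.66928,0.36481,0.28273,0.61033,0.91912,0.37964,-0.49785,0.65290,10.22116,4.20891,-0.71390
2,0.66497,0.68120,0.38404,0.51730,0.98070,1.63629,0.38277,-0.49835,0.64872,4.79880,2.34511,-0.39453
3,0.67416,0.69813,0.41243,0.70864,1.27825,2.14424,0.38709,-0.49929,0.64246,-0.44244,0.76619,-0.09460
4,0.68592,0.71908,0.44703,0.85950,1.51582,2.46766,0.39224,-0.50064,0.63442,-5.47746,-0.55521,0.18214
5,0.69964,0.74321,0.48523,0.97219,1.70244,2.62784,0.39795,-0.50234,0.62487,-10.17627,-1.63935,0.43245
6,0.71480,0.76981,0.52480,1.05014,1.84478,2.65096,0.40398,-0.50430,0.61411,-14.38748,-2.50494,0.65385
7,0.73090,0.79826,0.56391,1.09809,1.94832,2.56860,0.41019,-0.50646,0.60241,-18.00705,-3.17381,0.84516
8,0.74754,0.82801,0.60123,1.12147,2.01805,2.41359,0.41645,-0.50872,0.59003,-21.00204,-3.67149,1.00684
9,0.76438,0.85859,0.63590,1.12564,2.05870,2.21534,0.42269,-0.51100,0.57722,-23.39913,-4.02517,1.14072
10,0.78118,0.88960,0.66745,1.11530,2.07478,1.99725,0.42884,-0.51323,0.56418,-25.26086,-4.26106,1.24954
11,0.79775,0.92071,0.69571,1.09433,2.07047,1.77616,0.43487,-0.51535,0.55111,-26.66435,-4.40264,1.33642
12,0.81395,0.95162,0.72072,1.06574,2.04953,1.56317,0.44073,-0.51731,0.53813,-27.68754,-4.46984,1.40451
13,0.82967,0.98212,0.74265,1.03186,2.01526,1.36485,0.44640,-0.51906,0.52538,-28.40187,-4.47908,1.45673
14,0.84487,1.01202,0.76175,0.99443,1.97053,1.18458,0.45186,-0.52059,0.51294,-28.86942,-4.44356,1.49573
15,0.85949,1.04120,0.77830,0.95475,1.91777,1.02354,0.45710,-0.52188,0.50089,-29.14243,-4.37381,1.52378
16,0.87350,1.06954,0.79258,0.91380,1.85899,0.88151,0.46210,-0.52292,0.48927,-29.26403,-4.27817,1.54283
17,0.88690,1.09696,0.80487,0.87233,1.79591,0.75748,0.46686,-0.52372,0.47812,-29.26933,-4.16326,1.55453
18,0.89968,1.12342,0.81543,0.83087,1.72991,0.64999,0.47138,-0.52429,0.46746,-29.18671,-4.03431,1.56027
19,0.91183,1.14888,0.82449,0.78986,1.66214,0.55738,0.47565,-0.52464,0.45732,-29.03892,-3.89550,1.56119
20,0.92338,1.17331,0.83226,0.74960,1.59354,0.47799,0.47967,-0.52479,0.44769,-28.84414,-3.75015,1.55826
21,0.93434,1.19671,0.83893,0.71033,1.52485,0.41018,0.48346,-0.52476,0.43858,-28.61674,-3.60092,1.55229
22,0.94471,1.21909,0.84466,0.67223,1.45670,0.35247,0.48702,-0.52457,0.42997,-28.36809,-3.44993,1.54395
23,0.95452,1.24045,0.84960,0.63543,1.38957,0.30348,0.49035,-0.52423,0.42185,-28.10706,-3.29886,1.53378
24,0.96379,1.26082,0.85385,0.60000,1.32382,0.26201,0.49347,-0.52376,0.41422,-27.84052,-3.14905,1.52225
25,0.97254,1.28021,0.85754,0.56602,1.25977,0.22699,0.49638,-0.52319,0.40705,-27.57376,-3.00156,1.50973
26,0.98079,1.29865,0.86074,0.53352,1.19763,0.19747,0.49910,-0.52253,0.40032,-27.31074,-2.85721,1.49654
27,0.98856,1.31618,0.86353,0.50251,1.13756,0.17265,0.50163,-0.52180,0.39402,-27.05441,-2.71663,1.48293
28,0.99588,1.33282,0.86598,0.47298,1.07968,0.15182,0.50398,-0.52100,0.38813,-26.80687,-2.58030,1.46910
29,1.00277,1.34861,0.86814,0.44493,1.02406,0.13439,0.50617,-0.52016,0.38262,-26.56960,-2.44855,1.45522
30,1.00925,1.36358,0.87006,0.41833,0.97074,0.11982,0.50821,-0.51929,0.37747,-26.34353,-2.32162,1.44143
31,1.01533,1.37777,0.87178,0.39314,0.91974,0.10770,0.51010,-0.51838,0.37267,-26.12919,-2.19966,1.42783
32,1.02106,1.39122,0.87333,0.36932,0.87104,0.09762,0.51186,-0.51747,0.36819,-25.92682,-2.08273,1.41449
33,1.02643,1.40395,0.87475,0.34684,0.82461,0.08927,0.51349,-0.51654,0.36401,-25.73639,-1.97086,1.40148
34,1.03148,1.41599,0.87605,0.32563,0.78041,0.08238,0.51500,-0.51562,0.36011,-25.55771,-1.86401,1.38885
35,1.03621,1.42739,0.87725,0.30565,0.73839,0.07671,0.51640,-0.51470,0.35648,-25.39045,-1.76212,1.37662
36,1.04066,1.43818,0.87838,0.28685,0.69848,0.07206,0.51769,-0.51379,0.35310,-25.23419,-1.66507,1.36483
37,1.04483,1.44838,0.87944,0.26916,0.66062,0.06827,0.51890,-0.51289,0.34995,-25.08845,-1.57275,1.35347
38,1.04875,1.45803,0.88046,0.25255,0.62473,0.06519,0.52001,-0.51201,0.34702,-15.57622,27.22450,6.50448
39,1.05891,1.49104,0.93149,1.09855,3.79039,6.59015,0.51748,-0.50721,0.34347,-21.49118,22.43112,4.92190
40,1.07978,1.56736,1.05950,1.68529,6.42032,10.30922,0.50849,-0.49594,0.33751,-34.01060,19.48358,4.00101
41,1.10767,1.68036,1.22664,2.04827,8.68901,11.87221,0.49441,-0.48049,0.32799,-45.95813,18.20604,3.16699
42,1.14013,1.82599,1.40667,2.30813,10.77721,12.08482,0.47665,-0.46256,0.31499,-54.10772,18.18186,2.21679
43,1.17670,2.00318,1.58340,2.60197,12.90208,11.44566,0.45655,-0.44319,0.29948,-58.00190,19.00168,1.22326
44,1.21882,2.21435,1.74532,3.03820,15.28823,10.10030,0.43503,-0.42325,0.28314,-58.44605,20.71745,0.36974
45,1.26817,2.46323,1.88256,3.43973,17.68890,8.27768,0.41209,-0.40426,0.26900,-56.71246,24.52174,-0.16918
46,1.31785,2.73952,1.99734,2.86931,18.56358,7.47620,0.38580,-0.38858,0.26241,-43.85066,23.90976,-0.43724
47,1.34998,3.01305,2.11434,1.27948,17.73496,8.37694,0.35362,-0.37667,0.26665,-15.85024,-18.35013,-0.91281
48,1.35036,3.23375,2.25942,-0.94166,12.21709,10.63570,0.31734,-0.36505,0.27755,-16.22203,-26.15770,-0.88644
49,1.32605,3.38145,2.42903,-2.13960,7.71228,11.79040,0.28159,-0.34992,0.28880,,,
# final tcp position (m): 0.28159 -0.34992 0.28880


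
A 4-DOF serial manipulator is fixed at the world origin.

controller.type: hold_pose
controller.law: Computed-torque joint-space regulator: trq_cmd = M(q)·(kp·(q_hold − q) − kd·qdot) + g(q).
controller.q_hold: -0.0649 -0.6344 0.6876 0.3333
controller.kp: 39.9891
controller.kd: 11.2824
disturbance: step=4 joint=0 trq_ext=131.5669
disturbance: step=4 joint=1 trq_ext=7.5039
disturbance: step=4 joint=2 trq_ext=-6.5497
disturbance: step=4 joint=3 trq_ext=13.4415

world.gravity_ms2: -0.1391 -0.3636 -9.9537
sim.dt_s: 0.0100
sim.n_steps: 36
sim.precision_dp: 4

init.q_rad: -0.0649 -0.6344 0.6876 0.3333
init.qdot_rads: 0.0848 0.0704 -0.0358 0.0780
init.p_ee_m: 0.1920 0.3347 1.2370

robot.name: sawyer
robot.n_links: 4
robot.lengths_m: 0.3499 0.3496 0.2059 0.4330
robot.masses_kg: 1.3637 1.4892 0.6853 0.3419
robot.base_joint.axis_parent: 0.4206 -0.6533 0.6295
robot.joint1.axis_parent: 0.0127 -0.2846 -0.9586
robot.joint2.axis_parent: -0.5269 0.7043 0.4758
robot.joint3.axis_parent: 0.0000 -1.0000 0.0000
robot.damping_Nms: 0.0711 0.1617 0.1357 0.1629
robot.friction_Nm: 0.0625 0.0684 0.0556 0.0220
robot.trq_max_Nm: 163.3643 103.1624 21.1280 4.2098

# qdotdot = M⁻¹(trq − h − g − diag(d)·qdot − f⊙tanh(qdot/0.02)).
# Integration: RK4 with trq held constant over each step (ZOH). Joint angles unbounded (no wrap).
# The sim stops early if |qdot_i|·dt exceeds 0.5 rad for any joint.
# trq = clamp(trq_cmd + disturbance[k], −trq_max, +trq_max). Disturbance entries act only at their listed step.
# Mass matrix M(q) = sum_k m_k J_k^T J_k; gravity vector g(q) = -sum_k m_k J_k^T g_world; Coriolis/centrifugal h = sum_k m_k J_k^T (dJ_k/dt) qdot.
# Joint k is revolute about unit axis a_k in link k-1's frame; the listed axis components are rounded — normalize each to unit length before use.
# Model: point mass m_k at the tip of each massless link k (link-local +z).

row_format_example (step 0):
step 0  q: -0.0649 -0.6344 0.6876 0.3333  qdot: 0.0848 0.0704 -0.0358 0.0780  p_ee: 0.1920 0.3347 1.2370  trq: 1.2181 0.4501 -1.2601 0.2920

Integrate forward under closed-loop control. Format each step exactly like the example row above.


step 1  q: -0.0641 -0.6341 0.6871 0.3339  qdot: 0.0793 0.0180 -0.0487 0.0485  p_ee: 0.1910 0.3339 1.2374  trq: 1.3309 0.4676 -1.2837 0.3114
step 2  q: -0.0633 -0.6340 0.6866 0.3343  qdot: 0.0689 0.0246 -0.0310 0.0515  p_ee: 0.1901 0.3333 1.2378  trq: 1.4373 0.4795 -1.3058 0.3290
step 3  q: -0.0627 -0.6339 0.6863 0.3347  qdot: 0.0598 0.0263 -0.0187 0.0509  p_ee: 0.1894 0.3327 1.2382  trq: 1.5373 0.4907 -1.3255 0.3454
step 4  q: -0.0621 -0.6339 0.6860 0.3350  qdot: 0.0518 0.0239 -0.0124 0.0458  p_ee: 0.1887 0.3322 1.2384  trq: 133.1983 8.0047 -7.8918 4.2098
step 5  q: -0.0519 -0.6706 0.6604 0.3004  qdot: 1.9340 -6.9533 -4.8671 -6.6495  p_ee: 0.1847 0.3329 1.2400  trq: -13.4699 -0.4026 -0.6920 -0.1012
step 6  q: -0.0350 -0.7246 0.6222 0.2468  qdot: 1.4718 -3.9992 -2.8725 -4.2081  p_ee: 0.1774 0.3340 1.2420  trq: -12.3306 -0.3768 -0.9350 -0.0823
step 7  q: -0.0220 -0.7548 0.6003 0.2129  qdot: 1.1425 -2.1579 -1.5831 -2.6533  p_ee: 0.1704 0.3344 1.2432  trq: -11.2602 -0.3307 -1.0805 -0.0513
step 8  q: -0.0118 -0.7704 0.5887 0.1916  qdot: 0.9036 -1.0430 -0.7789 -1.6646  p_ee: 0.1639 0.3344 1.2439  trq: -10.2553 -0.2749 -1.1691 -0.0157
step 9  q: -0.0037 -0.7773 0.5835 0.1783  qdot: 0.7246 -0.3805 -0.2884 -1.0288  p_ee: 0.1580 0.3342 1.2443  trq: -9.3113 -0.2156 -1.2245 0.0217
step 10  q: 0.0029 -0.7790 0.5822 0.1702  qdot: 0.5887 -0.0291 -0.0188 -0.6351  p_ee: 0.1529 0.3338 1.2446  trq: -8.4241 -0.1541 -1.2589 0.0596
step 11  q: 0.0082 -0.7784 0.5827 0.1651  qdot: 0.4872 0.0791 0.0760 -0.4274  p_ee: 0.1483 0.3334 1.2448  trq: -7.5903 -0.0898 -1.2781 0.0973
step 12  q: 0.0127 -0.7779 0.5834 0.1613  qdot: 0.4091 0.0358 0.0619 -0.3361  p_ee: 0.1444 0.3330 1.2450  trq: -6.8066 -0.0234 -1.2883 0.1340
step 13  q: 0.0164 -0.7776 0.5840 0.1584  qdot: 0.3364 0.0191 0.0590 -0.2481  p_ee: 0.1411 0.3326 1.2452  trq: -6.0707 0.0353 -1.2971 0.1694
step 14  q: 0.0195 -0.7775 0.5845 0.1563  qdot: 0.2692 0.0209 0.0628 -0.1660  p_ee: 0.1384 0.3323 1.2454  trq: -5.3802 0.0871 -1.3041 0.2033
step 15  q: 0.0219 -0.7774 0.5851 0.1549  qdot: 0.2084 0.0267 0.0659 -0.0951  p_ee: 0.1362 0.3319 1.2455  trq: -4.7330 0.1338 -1.3097 0.2358
step 16  q: 0.0237 -0.7773 0.5857 0.1542  qdot: 0.1540 0.0286 0.0643 -0.0379  p_ee: 0.1344 0.3316 1.2456  trq: -4.1268 0.1766 -1.3143 0.2666
step 17  q: 0.0250 -0.7772 0.5862 0.1539  qdot: 0.1054 0.0297 0.0603 0.0080  p_ee: 0.1331 0.3314 1.2458  trq: -3.5595 0.2158 -1.3185 0.2965
step 18  q: 0.0259 -0.7771 0.5866 0.1540  qdot: 0.0616 0.0396 0.0588 0.0451  p_ee: 0.1321 0.3311 1.2459  trq: -3.0293 0.2508 -1.3235 0.3269
step 19  q: 0.0263 -0.7770 0.5869 0.1544  qdot: 0.0237 0.0399 0.0495 0.0673  p_ee: 0.1316 0.3309 1.2460  trq: -2.5343 0.2832 -1.3282 0.3567
step 20  q: 0.0264 -0.7768 0.5872 0.1549  qdot: -0.0096 0.0385 0.0399 0.0839  p_ee: 0.1314 0.3308 1.2461  trq: -2.0766 0.3133 -1.3332 0.3848
step 21  q: 0.0262 -0.7767 0.5874 0.1557  qdot: -0.0387 0.0405 0.0342 0.0991  p_ee: 0.1314 0.3307 1.2461  trq: -1.6584 0.3409 -1.3390 0.4110
step 22  q: 0.0257 -0.7766 0.5875 0.1566  qdot: -0.0644 0.0427 0.0298 0.1121  p_ee: 0.1318 0.3307 1.2461  trq: -1.2706 0.3667 -1.3451 0.4355
step 23  q: 0.0250 -0.7764 0.5876 0.1575  qdot: -0.0868 0.0438 0.0253 0.1224  p_ee: 0.1324 0.3307 1.2461  trq: -0.9102 0.3908 -1.3510 0.4584
step 24  q: 0.0240 -0.7762 0.5877 0.1586  qdot: -0.1063 0.0441 0.0212 0.1305  p_ee: 0.1331 0.3307 1.2461  trq: -0.5753 0.4135 -1.3568 0.4797
step 25  q: 0.0229 -0.7760 0.5877 0.1598  qdot: -0.1232 0.0438 0.0174 0.1369  p_ee: 0.1341 0.3308 1.2461  trq: -0.2645 0.4347 -1.3624 0.4993
step 26  q: 0.0216 -0.7759 0.5877 0.1610  qdot: -0.1377 0.0429 0.0139 0.1419  p_ee: 0.1352 0.3309 1.2461  trq: 0.0235 0.4546 -1.3677 0.5174
step 27  q: 0.0202 -0.7757 0.5876 0.1623  qdot: -0.1499 0.0417 0.0108 0.1456  p_ee: 0.1364 0.3310 1.2460  trq: 0.2902 0.4733 -1.3728 0.5341
step 28  q: 0.0187 -0.7755 0.5875 0.1636  qdot: -0.1602 0.0401 0.0080 0.1483  p_ee: 0.1377 0.3312 1.2459  trq: 0.5368 0.4907 -1.3778 0.5494
step 29  q: 0.0171 -0.7754 0.5874 0.1650  qdot: -0.1687 0.0384 0.0057 0.1503  p_ee: 0.1391 0.3313 1.2458  trq: 0.7645 0.5071 -1.3825 0.5634
step 30  q: 0.0154 -0.7753 0.5873 0.1663  qdot: -0.1756 0.0368 0.0039 0.1516  p_ee: 0.1406 0.3315 1.2457  trq: 0.9746 0.5224 -1.3870 0.5762
step 31  q: 0.0136 -0.7751 0.5872 0.1677  qdot: -0.1810 0.0354 0.0026 0.1524  p_ee: 0.1422 0.3318 1.2456  trq: 1.1680 0.5367 -1.3913 0.5878
step 32  q: 0.0118 -0.7750 0.5871 0.1691  qdot: -0.1851 0.0343 0.0018 0.1529  p_ee: 0.1438 0.3320 1.2455  trq: 1.3459 0.5500 -1.3954 0.5984
step 33  q: 0.0100 -0.7749 0.5869 0.1705  qdot: -0.1881 0.0335 0.0015 0.1531  p_ee: 0.1455 0.3322 1.2454  trq: 1.5093 0.5623 -1.3991 0.6079
step 34  q: 0.0081 -0.7748 0.5868 0.1718  qdot: -0.1900 0.0332 0.0015 0.1529  p_ee: 0.1471 0.3325 1.2452  trq: 1.6591 0.5736 -1.4026 0.6165
step 35  q: 0.0062 -0.7747 0.5866 0.1732  qdot: -0.1910 0.0332 0.0018 0.1525  p_ee: 0.1488 0.3327 1.2451  trq: 1.7962 0.5841 -1.4058 0.6243
step 36  q: 0.0043 -0.7746 0.5865 0.1746  qdot: -0.1912 0.0334 0.0023 0.1517  p_ee: 0.1505 0.3330 1.2449


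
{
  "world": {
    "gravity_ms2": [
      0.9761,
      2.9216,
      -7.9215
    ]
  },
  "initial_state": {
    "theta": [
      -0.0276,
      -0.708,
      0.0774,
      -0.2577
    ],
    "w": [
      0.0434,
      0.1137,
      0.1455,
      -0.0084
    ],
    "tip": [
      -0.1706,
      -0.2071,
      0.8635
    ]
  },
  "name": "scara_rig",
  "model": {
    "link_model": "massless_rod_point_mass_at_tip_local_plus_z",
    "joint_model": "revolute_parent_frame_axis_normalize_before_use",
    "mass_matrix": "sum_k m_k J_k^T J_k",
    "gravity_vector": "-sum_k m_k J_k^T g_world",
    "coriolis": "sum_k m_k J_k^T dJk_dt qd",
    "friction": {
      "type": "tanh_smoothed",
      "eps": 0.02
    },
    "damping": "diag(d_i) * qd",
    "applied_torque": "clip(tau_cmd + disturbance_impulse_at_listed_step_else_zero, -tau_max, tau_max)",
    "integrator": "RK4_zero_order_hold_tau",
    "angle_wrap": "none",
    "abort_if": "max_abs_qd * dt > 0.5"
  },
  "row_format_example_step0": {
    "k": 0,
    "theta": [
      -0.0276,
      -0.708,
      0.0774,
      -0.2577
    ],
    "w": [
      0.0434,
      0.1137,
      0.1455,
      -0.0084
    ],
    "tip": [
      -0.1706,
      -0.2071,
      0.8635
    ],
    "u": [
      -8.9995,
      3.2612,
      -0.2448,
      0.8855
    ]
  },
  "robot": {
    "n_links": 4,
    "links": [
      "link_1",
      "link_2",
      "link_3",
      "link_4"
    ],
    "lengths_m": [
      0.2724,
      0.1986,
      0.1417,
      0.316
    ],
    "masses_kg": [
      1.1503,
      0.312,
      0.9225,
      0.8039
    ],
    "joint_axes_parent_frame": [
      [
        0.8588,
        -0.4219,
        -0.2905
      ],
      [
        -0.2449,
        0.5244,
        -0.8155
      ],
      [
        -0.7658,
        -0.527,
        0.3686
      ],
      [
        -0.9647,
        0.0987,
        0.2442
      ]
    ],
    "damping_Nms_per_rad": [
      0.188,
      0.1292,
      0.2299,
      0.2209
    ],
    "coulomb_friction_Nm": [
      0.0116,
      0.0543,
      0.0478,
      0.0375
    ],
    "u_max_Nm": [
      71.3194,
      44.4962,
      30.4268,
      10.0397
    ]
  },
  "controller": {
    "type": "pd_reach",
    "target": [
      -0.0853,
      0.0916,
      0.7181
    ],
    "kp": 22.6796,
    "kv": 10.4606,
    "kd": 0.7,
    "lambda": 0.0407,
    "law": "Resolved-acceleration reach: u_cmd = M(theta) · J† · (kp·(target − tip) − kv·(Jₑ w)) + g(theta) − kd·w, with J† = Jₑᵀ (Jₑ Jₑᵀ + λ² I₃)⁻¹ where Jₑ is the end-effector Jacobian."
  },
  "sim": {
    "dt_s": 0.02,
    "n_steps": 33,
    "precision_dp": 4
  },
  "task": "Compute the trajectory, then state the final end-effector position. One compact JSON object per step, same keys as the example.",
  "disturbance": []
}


{"k":1,"theta":[-0.0327,-0.7147,0.0842,-0.2611],"w":[-0.5379,-0.7275,0.5385,-0.3345],"tip":[-0.1712,-0.2053,0.8632],"u":[-6.3614,3.1726,-0.6034,0.9001]}
{"k":2,"theta":[-0.0445,-0.726,0.097,-0.2706],"w":[-0.6476,-0.4343,0.7198,-0.5825],"tip":[-0.1707,-0.201,0.8631],"u":[-4.252,2.2777,-0.7376,0.8343]}
{"k":3,"theta":[-0.0594,-0.7376,0.1098,-0.2784],"w":[-0.8377,-0.6981,0.5823,-0.2315],"tip":[-0.1691,-0.1943,0.8638],"u":[-2.2643,1.814,-0.6467,0.3594]}
{"k":4,"theta":[-0.0759,-0.7467,0.1233,-0.2867],"w":[-0.824,-0.2585,0.75,-0.5584],"tip":[-0.1668,-0.1858,0.8651],"u":[-0.8775,1.0311,-0.7388,0.4513]}
{"k":5,"theta":[-0.0941,-0.7562,0.1359,-0.2927],"w":[-0.9846,-0.6503,0.5356,-0.091],"tip":[-0.1638,-0.176,0.8667],"u":[0.5753,0.8269,-0.5828,-0.0316]}
{"k":6,"theta":[-0.1128,-0.7633,0.1491,-0.2998],"w":[-0.9002,-0.1129,0.7564,-0.5686],"tip":[-0.1603,-0.1652,0.8684],"u":[1.4502,0.1417,-0.7025,0.2407]}
{"k":7,"theta":[-0.1325,-0.7715,0.161,-0.3045],"w":[-1.0548,-0.6317,0.4792,0.0164],"tip":[-0.1565,-0.1538,0.8703],"u":[2.5478,0.1412,-0.5042,-0.2823]}
{"k":8,"theta":[-0.1521,-0.7772,0.1738,-0.3111],"w":[-0.9287,-0.038,0.7502,-0.5806],"tip":[-0.1525,-0.142,0.872],"u":[3.0826,-0.4671,-0.658,0.1228]}
{"k":9,"theta":[-0.1722,-0.7845,0.185,-0.315],"w":[-1.0736,-0.6238,0.4237,0.0984],"tip":[-0.1484,-0.13,0.8737],"u":[3.9308,-0.3452,-0.4304,-0.4442]}
{"k":10,"theta":[-0.1919,-0.7894,0.1972,-0.3212],"w":[-0.9167,0.0224,0.7411,-0.6005],"tip":[-0.1442,-0.118,0.8752],"u":[4.2352,-0.91,-0.6186,0.0631]}
{"k":11,"theta":[-0.212,-0.7968,0.2077,-0.3241],"w":[-1.0683,-0.6447,0.3718,0.1742],"tip":[-0.1401,-0.1059,0.8766],"u":[4.9168,-0.6782,-0.3683,-0.5585]}
{"k":12,"theta":[-0.2312,-0.8014,0.2194,-0.33],"w":[-0.8825,0.0715,0.7398,-0.6349],"tip":[-0.136,-0.0941,0.8777],"u":[5.0589,-1.2349,-0.5925,0.0479]}
{"k":13,"theta":[-0.2507,-0.8084,0.2295,-0.3327],"w":[-1.0404,-0.654,0.3322,0.2238],"tip":[-0.132,-0.0825,0.8786],"u":[5.6238,-0.9271,-0.3206,-0.6265]}
{"k":14,"theta":[-0.2692,-0.8129,0.2407,-0.3383],"w":[-0.8419,0.0883,0.7317,-0.6491],"tip":[-0.1281,-0.0712,0.8792],"u":[5.6663,-1.464,-0.5681,0.0378]}
{"k":15,"theta":[-0.2879,-0.8198,0.2503,-0.3406],"w":[-1.0001,-0.6596,0.2979,0.2658],"tip":[-0.1244,-0.0602,0.8797],"u":[6.1401,-1.1162,-0.2823,-0.6737]}
{"k":16,"theta":[-0.3056,-0.8243,0.2612,-0.3459],"w":[-0.7968,0.0926,0.7245,-0.6574],"tip":[-0.1208,-0.0496,0.8799],"u":[6.1198,-1.6329,-0.5498,0.0355]}
{"k":17,"theta":[-0.3234,-0.8313,0.2704,-0.348],"w":[-0.9543,-0.6632,0.2714,0.2983],"tip":[-0.1174,-0.0393,0.88],"u":[6.5233,-1.262,-0.2535,-0.7038]}
{"k":18,"theta":[-0.3402,-0.8359,0.281,-0.353],"w":[-0.7514,0.0865,0.7175,-0.6587],"tip":[-0.1141,-0.0294,0.8799],"u":[6.4663,-1.7581,-0.5352,0.0357]}
{"k":19,"theta":[-0.357,-0.8429,0.2899,-0.3548],"w":[-0.9062,-0.6627,0.2524,0.3206],"tip":[-0.1111,-0.0199,0.8797],"u":[6.8126,-1.3785,-0.2325,-0.7195]}
{"k":20,"theta":[-0.3729,-0.8477,0.3002,-0.3596],"w":[-0.7083,0.0712,0.7093,-0.6511],"tip":[-0.1082,-0.0108,0.8792],"u":[6.7376,-1.8512,-0.5218,0.0346]}
{"k":21,"theta":[-0.3889,-0.8547,0.309,-0.3612],"w":[-0.8576,-0.6565,0.2409,0.3322],"tip":[-0.1055,-0.0021,0.8787],"u":[7.035,-1.4755,-0.2177,-0.7224]}
{"k":22,"theta":[-0.4039,-0.8597,0.319,-0.3656],"w":[-0.6686,0.0478,0.6986,-0.6335],"tip":[-0.1029,0.0062,0.878],"u":[6.9554,-1.9202,-0.5078,0.0292]}
{"k":23,"theta":[-0.4189,-0.8668,0.3276,-0.3671],"w":[-0.8096,-0.644,0.2365,0.3326],"tip":[-0.1005,0.0142,0.8772],"u":[7.2087,-1.5594,-0.2082,-0.7135]}
{"k":24,"theta":[-0.4331,-0.872,0.3375,-0.3712],"w":[-0.6331,0.0173,0.6845,-0.605],"tip":[-0.0983,0.0218,0.8763],"u":[7.1341,-1.9707,-0.492,0.0182]}
{"k":25,"theta":[-0.4473,-0.8791,0.346,-0.3726],"w":[-0.7621,-0.6231,0.2391,0.3206],"tip":[-0.0962,0.029,0.8753],"u":[7.3467,-1.6357,-0.2033,-0.6929]}
{"k":26,"theta":[-0.4607,-0.8846,0.3557,-0.3764],"w":[-0.6017,-0.0193,0.6657,-0.5645],"tip":[-0.0942,0.0358,0.8743],"u":[7.2837,-2.0068,-0.4735,-0.0004]}
{"k":27,"theta":[-0.474,-0.8915,0.3642,-0.3778],"w":[-0.7132,-0.5875,0.2492,0.2918],"tip":[-0.0925,0.0424,0.8731],"u":[7.4573,-1.7127,-0.2031,-0.6584]}
{"k":28,"theta":[-0.4867,-0.8971,0.3737,-0.3812],"w":[-0.5701,-0.049,0.6429,-0.5194],"tip":[-0.0908,0.0486,0.8719],"u":[7.4092,-2.0423,-0.4521,-0.0229]}
{"k":29,"theta":[-0.4992,-0.9039,0.3821,-0.3826],"w":[-0.6699,-0.5596,0.2592,0.2678],"tip":[-0.0892,0.0545,0.8707],"u":[7.5508,-1.7766,-0.2039,-0.6268]}
{"k":30,"theta":[-0.5112,-0.9097,0.3914,-0.3856],"w":[-0.5437,-0.0834,0.6212,-0.4716],"tip":[-0.0878,0.0601,0.8694],"u":[7.5166,-2.0659,-0.4326,-0.0461]}
{"k":31,"theta":[-0.5231,-0.9166,0.3998,-0.3868],"w":[-0.6304,-0.533,0.2722,0.2407],"tip":[-0.0865,0.0654,0.8681],"u":[7.6298,-1.8321,-0.2068,-0.5915]}
{"k":32,"theta":[-0.5345,-0.9226,0.409,-0.3895],"w":[-0.5213,-0.1211,0.5979,-0.4186],"tip":[-0.0853,0.0704,0.8667],"u":[7.6091,-2.0806,-0.4123,-0.0722]}
{"k":33,"theta":[-0.5458,-0.9294,0.4173,-0.3906],"w":[-0.5936,-0.505,0.2885,0.2082],"tip":[-0.0842,0.0752,0.8653]}
{"summary": "final tip position (m): -0.0842 0.0752 0.8653"}
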